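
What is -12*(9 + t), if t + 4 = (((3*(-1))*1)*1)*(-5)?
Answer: -240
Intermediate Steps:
t = 11 (t = -4 + (((3*(-1))*1)*1)*(-5) = -4 + (-3*1*1)*(-5) = -4 - 3*1*(-5) = -4 - 3*(-5) = -4 + 15 = 11)
-12*(9 + t) = -12*(9 + 11) = -12*20 = -240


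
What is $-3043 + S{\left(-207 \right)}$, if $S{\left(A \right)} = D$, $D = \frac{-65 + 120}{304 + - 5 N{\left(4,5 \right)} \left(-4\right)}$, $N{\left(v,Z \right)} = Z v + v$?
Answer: $- \frac{2385657}{784} \approx -3042.9$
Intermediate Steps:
$N{\left(v,Z \right)} = v + Z v$
$D = \frac{55}{784}$ ($D = \frac{-65 + 120}{304 + - 5 \cdot 4 \left(1 + 5\right) \left(-4\right)} = \frac{55}{304 + - 5 \cdot 4 \cdot 6 \left(-4\right)} = \frac{55}{304 + \left(-5\right) 24 \left(-4\right)} = \frac{55}{304 - -480} = \frac{55}{304 + 480} = \frac{55}{784} \approx 0.070153$)
$S{\left(A \right)} = \frac{55}{784}$
$-3043 + S{\left(-207 \right)} = -3043 + \frac{55}{784} = - \frac{2385657}{784}$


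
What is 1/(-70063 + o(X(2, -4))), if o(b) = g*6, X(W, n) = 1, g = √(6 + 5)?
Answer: -70063/4908823573 - 6*√11/4908823573 ≈ -1.4277e-5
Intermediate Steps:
g = √11 ≈ 3.3166
o(b) = 6*√11 (o(b) = √11*6 = 6*√11)
1/(-70063 + o(X(2, -4))) = 1/(-70063 + 6*√11)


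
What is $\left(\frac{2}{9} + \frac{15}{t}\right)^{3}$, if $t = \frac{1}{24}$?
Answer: $\frac{34075248488}{729} \approx 4.6742 \cdot 10^{7}$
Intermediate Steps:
$t = \frac{1}{24} \approx 0.041667$
$\left(\frac{2}{9} + \frac{15}{t}\right)^{3} = \left(\frac{2}{9} + 15 \frac{1}{\frac{1}{24}}\right)^{3} = \left(2 \cdot \frac{1}{9} + 15 \cdot 24\right)^{3} = \left(\frac{2}{9} + 360\right)^{3} = \left(\frac{3242}{9}\right)^{3} = \frac{34075248488}{729}$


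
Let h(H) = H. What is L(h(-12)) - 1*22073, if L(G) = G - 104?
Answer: -22189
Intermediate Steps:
L(G) = -104 + G
L(h(-12)) - 1*22073 = (-104 - 12) - 1*22073 = -116 - 22073 = -22189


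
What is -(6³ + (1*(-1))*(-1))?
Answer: -217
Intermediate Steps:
-(6³ + (1*(-1))*(-1)) = -(216 - 1*(-1)) = -(216 + 1) = -1*217 = -217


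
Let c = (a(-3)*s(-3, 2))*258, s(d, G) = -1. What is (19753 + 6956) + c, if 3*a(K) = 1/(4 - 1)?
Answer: 80041/3 ≈ 26680.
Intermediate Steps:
a(K) = 1/9 (a(K) = 1/(3*(4 - 1)) = (1/3)/3 = (1/3)*(1/3) = 1/9)
c = -86/3 (c = ((1/9)*(-1))*258 = -1/9*258 = -86/3 ≈ -28.667)
(19753 + 6956) + c = (19753 + 6956) - 86/3 = 26709 - 86/3 = 80041/3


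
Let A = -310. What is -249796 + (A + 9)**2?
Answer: -159195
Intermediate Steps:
-249796 + (A + 9)**2 = -249796 + (-310 + 9)**2 = -249796 + (-301)**2 = -249796 + 90601 = -159195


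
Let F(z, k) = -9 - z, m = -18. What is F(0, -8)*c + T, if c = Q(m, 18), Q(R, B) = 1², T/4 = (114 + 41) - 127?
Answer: 103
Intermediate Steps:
T = 112 (T = 4*((114 + 41) - 127) = 4*(155 - 127) = 4*28 = 112)
Q(R, B) = 1
c = 1
F(0, -8)*c + T = (-9 - 1*0)*1 + 112 = (-9 + 0)*1 + 112 = -9*1 + 112 = -9 + 112 = 103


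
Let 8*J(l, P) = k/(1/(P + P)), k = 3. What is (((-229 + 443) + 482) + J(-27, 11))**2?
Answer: 7935489/16 ≈ 4.9597e+5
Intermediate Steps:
J(l, P) = 3*P/4 (J(l, P) = (3/(1/(P + P)))/8 = (3/(1/(2*P)))/8 = (3/((1/(2*P))))/8 = (3*(2*P))/8 = (6*P)/8 = 3*P/4)
(((-229 + 443) + 482) + J(-27, 11))**2 = (((-229 + 443) + 482) + (3/4)*11)**2 = ((214 + 482) + 33/4)**2 = (696 + 33/4)**2 = (2817/4)**2 = 7935489/16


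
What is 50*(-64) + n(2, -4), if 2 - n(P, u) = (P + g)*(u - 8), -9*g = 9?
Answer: -3186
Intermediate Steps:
g = -1 (g = -1/9*9 = -1)
n(P, u) = 2 - (-1 + P)*(-8 + u) (n(P, u) = 2 - (P - 1)*(u - 8) = 2 - (-1 + P)*(-8 + u))
50*(-64) + n(2, -4) = 50*(-64) + (-6 - 4 + 8*2 - 1*2*(-4)) = -3200 + (-6 - 4 + 16 + 8) = -3200 + 14 = -3186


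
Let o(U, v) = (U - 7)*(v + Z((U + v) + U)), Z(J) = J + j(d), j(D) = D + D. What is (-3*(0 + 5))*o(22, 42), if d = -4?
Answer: -27000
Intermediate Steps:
j(D) = 2*D
Z(J) = -8 + J (Z(J) = J + 2*(-4) = J - 8 = -8 + J)
o(U, v) = (-7 + U)*(-8 + 2*U + 2*v) (o(U, v) = (U - 7)*(v + (-8 + ((U + v) + U))) = (-7 + U)*(v + (-8 + (v + 2*U))) = (-7 + U)*(v + (-8 + v + 2*U)) = (-7 + U)*(-8 + 2*U + 2*v))
(-3*(0 + 5))*o(22, 42) = (-3*(0 + 5))*(56 - 22*22 - 14*42 + 2*22**2 + 2*22*42) = (-3*5)*(56 - 484 - 588 + 2*484 + 1848) = -15*(56 - 484 - 588 + 968 + 1848) = -15*1800 = -27000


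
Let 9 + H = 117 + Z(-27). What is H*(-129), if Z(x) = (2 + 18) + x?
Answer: -13029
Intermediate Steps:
Z(x) = 20 + x
H = 101 (H = -9 + (117 + (20 - 27)) = -9 + (117 - 7) = -9 + 110 = 101)
H*(-129) = 101*(-129) = -13029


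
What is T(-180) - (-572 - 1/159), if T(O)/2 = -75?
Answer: 67099/159 ≈ 422.01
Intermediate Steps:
T(O) = -150 (T(O) = 2*(-75) = -150)
T(-180) - (-572 - 1/159) = -150 - (-572 - 1/159) = -150 - 1*(-90949/159) = -150 + 90949/159 = 67099/159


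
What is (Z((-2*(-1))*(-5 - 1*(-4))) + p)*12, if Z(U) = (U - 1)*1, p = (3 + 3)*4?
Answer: 252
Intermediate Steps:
p = 24 (p = 6*4 = 24)
Z(U) = -1 + U (Z(U) = (-1 + U)*1 = -1 + U)
(Z((-2*(-1))*(-5 - 1*(-4))) + p)*12 = ((-1 + (-2*(-1))*(-5 - 1*(-4))) + 24)*12 = ((-1 + 2*(-5 + 4)) + 24)*12 = ((-1 + 2*(-1)) + 24)*12 = ((-1 - 2) + 24)*12 = (-3 + 24)*12 = 21*12 = 252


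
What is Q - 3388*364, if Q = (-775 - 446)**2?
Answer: 257609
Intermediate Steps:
Q = 1490841 (Q = (-1221)**2 = 1490841)
Q - 3388*364 = 1490841 - 3388*364 = 1490841 - 1233232 = 257609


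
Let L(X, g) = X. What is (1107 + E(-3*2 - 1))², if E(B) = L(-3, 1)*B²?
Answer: 921600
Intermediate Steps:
E(B) = -3*B²
(1107 + E(-3*2 - 1))² = (1107 - 3*(-3*2 - 1)²)² = (1107 - 3*(-6 - 1)²)² = (1107 - 3*(-7)²)² = (1107 - 3*49)² = (1107 - 147)² = 960² = 921600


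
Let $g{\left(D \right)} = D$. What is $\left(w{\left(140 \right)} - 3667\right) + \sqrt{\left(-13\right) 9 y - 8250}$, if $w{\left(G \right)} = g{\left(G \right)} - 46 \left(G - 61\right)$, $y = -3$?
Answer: $-7161 + i \sqrt{7899} \approx -7161.0 + 88.876 i$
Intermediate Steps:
$w{\left(G \right)} = 2806 - 45 G$ ($w{\left(G \right)} = G - 46 \left(G - 61\right) = G - 46 \left(-61 + G\right) = G - \left(-2806 + 46 G\right) = 2806 - 45 G$)
$\left(w{\left(140 \right)} - 3667\right) + \sqrt{\left(-13\right) 9 y - 8250} = \left(\left(2806 - 6300\right) - 3667\right) + \sqrt{\left(-13\right) 9 \left(-3\right) - 8250} = \left(\left(2806 - 6300\right) - 3667\right) + \sqrt{\left(-117\right) \left(-3\right) - 8250} = \left(-3494 - 3667\right) + \sqrt{351 - 8250} = -7161 + \sqrt{-7899} = -7161 + i \sqrt{7899}$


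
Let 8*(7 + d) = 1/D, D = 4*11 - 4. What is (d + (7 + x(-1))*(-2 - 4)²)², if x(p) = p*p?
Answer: 8085786241/102400 ≈ 78963.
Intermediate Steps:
x(p) = p²
D = 40 (D = 44 - 4 = 40)
d = -2239/320 (d = -7 + (⅛)/40 = -7 + (⅛)*(1/40) = -7 + 1/320 = -2239/320 ≈ -6.9969)
(d + (7 + x(-1))*(-2 - 4)²)² = (-2239/320 + (7 + (-1)²)*(-2 - 4)²)² = (-2239/320 + (7 + 1)*(-6)²)² = (-2239/320 + 8*36)² = (-2239/320 + 288)² = (89921/320)² = 8085786241/102400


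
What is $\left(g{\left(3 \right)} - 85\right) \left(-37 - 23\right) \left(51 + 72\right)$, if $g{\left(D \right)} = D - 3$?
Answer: $627300$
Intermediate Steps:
$g{\left(D \right)} = -3 + D$ ($g{\left(D \right)} = D - 3 = -3 + D$)
$\left(g{\left(3 \right)} - 85\right) \left(-37 - 23\right) \left(51 + 72\right) = \left(\left(-3 + 3\right) - 85\right) \left(-37 - 23\right) \left(51 + 72\right) = \left(0 - 85\right) \left(\left(-60\right) 123\right) = \left(-85\right) \left(-7380\right) = 627300$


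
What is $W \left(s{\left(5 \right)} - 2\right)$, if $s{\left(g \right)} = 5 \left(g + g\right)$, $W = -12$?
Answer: $-576$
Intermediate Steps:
$s{\left(g \right)} = 10 g$ ($s{\left(g \right)} = 5 \cdot 2 g = 10 g$)
$W \left(s{\left(5 \right)} - 2\right) = - 12 \left(10 \cdot 5 - 2\right) = - 12 \left(50 - 2\right) = \left(-12\right) 48 = -576$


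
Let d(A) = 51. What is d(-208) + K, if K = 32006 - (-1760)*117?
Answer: 237977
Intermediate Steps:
K = 237926 (K = 32006 - 1*(-205920) = 32006 + 205920 = 237926)
d(-208) + K = 51 + 237926 = 237977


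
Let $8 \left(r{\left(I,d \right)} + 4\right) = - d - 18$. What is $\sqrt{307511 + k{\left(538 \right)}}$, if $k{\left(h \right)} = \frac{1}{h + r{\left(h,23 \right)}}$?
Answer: $\frac{\sqrt{5504865456319}}{4231} \approx 554.54$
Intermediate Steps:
$r{\left(I,d \right)} = - \frac{25}{4} - \frac{d}{8}$ ($r{\left(I,d \right)} = -4 + \frac{- d - 18}{8} = -4 + \frac{-18 - d}{8} = -4 - \left(\frac{9}{4} + \frac{d}{8}\right) = - \frac{25}{4} - \frac{d}{8}$)
$k{\left(h \right)} = \frac{1}{- \frac{73}{8} + h}$ ($k{\left(h \right)} = \frac{1}{h - \frac{73}{8}} = \frac{1}{- \frac{73}{8} + h}$)
$\sqrt{307511 + k{\left(538 \right)}} = \sqrt{307511 + \frac{8}{-73 + 8 \cdot 538}} = \sqrt{307511 + \frac{8}{-73 + 4304}} = \sqrt{307511 + \frac{8}{4231}} = \sqrt{\frac{1301079049}{4231}} = \frac{\sqrt{5504865456319}}{4231}$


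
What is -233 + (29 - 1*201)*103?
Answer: -17949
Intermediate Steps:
-233 + (29 - 1*201)*103 = -233 + (29 - 201)*103 = -233 - 172*103 = -233 - 17716 = -17949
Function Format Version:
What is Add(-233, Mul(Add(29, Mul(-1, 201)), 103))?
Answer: -17949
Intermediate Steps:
Add(-233, Mul(Add(29, Mul(-1, 201)), 103)) = Add(-233, Mul(Add(29, -201), 103)) = Add(-233, Mul(-172, 103)) = Add(-233, -17716) = -17949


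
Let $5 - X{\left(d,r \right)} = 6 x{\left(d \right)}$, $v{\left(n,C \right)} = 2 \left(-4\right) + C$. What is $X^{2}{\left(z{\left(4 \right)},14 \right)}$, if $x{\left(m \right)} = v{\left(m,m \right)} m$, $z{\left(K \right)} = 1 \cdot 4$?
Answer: $10201$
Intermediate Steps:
$v{\left(n,C \right)} = -8 + C$
$z{\left(K \right)} = 4$
$x{\left(m \right)} = m \left(-8 + m\right)$ ($x{\left(m \right)} = \left(-8 + m\right) m = m \left(-8 + m\right)$)
$X{\left(d,r \right)} = 5 - 6 d \left(-8 + d\right)$
$X^{2}{\left(z{\left(4 \right)},14 \right)} = \left(5 - 24 \left(-8 + 4\right)\right)^{2} = \left(5 - 24 \left(-4\right)\right)^{2} = \left(5 + 96\right)^{2} = 101^{2} = 10201$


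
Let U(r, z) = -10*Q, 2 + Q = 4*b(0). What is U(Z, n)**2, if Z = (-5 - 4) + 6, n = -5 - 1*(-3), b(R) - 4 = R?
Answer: 19600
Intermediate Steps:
b(R) = 4 + R
n = -2 (n = -5 + 3 = -2)
Z = -3 (Z = -9 + 6 = -3)
Q = 14 (Q = -2 + 4*(4 + 0) = -2 + 4*4 = -2 + 16 = 14)
U(r, z) = -140 (U(r, z) = -10*14 = -140)
U(Z, n)**2 = (-140)**2 = 19600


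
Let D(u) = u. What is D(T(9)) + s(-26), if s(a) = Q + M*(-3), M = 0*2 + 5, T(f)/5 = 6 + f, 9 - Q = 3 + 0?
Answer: 66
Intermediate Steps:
Q = 6 (Q = 9 - (3 + 0) = 9 - 1*3 = 9 - 3 = 6)
T(f) = 30 + 5*f (T(f) = 5*(6 + f) = 30 + 5*f)
M = 5 (M = 0 + 5 = 5)
s(a) = -9 (s(a) = 6 + 5*(-3) = 6 - 15 = -9)
D(T(9)) + s(-26) = (30 + 5*9) - 9 = (30 + 45) - 9 = 75 - 9 = 66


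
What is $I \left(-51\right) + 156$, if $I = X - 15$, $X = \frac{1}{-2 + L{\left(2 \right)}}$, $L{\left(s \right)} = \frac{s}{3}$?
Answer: $\frac{3837}{4} \approx 959.25$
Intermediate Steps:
$L{\left(s \right)} = \frac{s}{3}$ ($L{\left(s \right)} = s \frac{1}{3} = \frac{s}{3}$)
$X = - \frac{3}{4}$ ($X = \frac{1}{-2 + \frac{1}{3} \cdot 2} = \frac{1}{-2 + \frac{2}{3}} = \frac{1}{- \frac{4}{3}} = - \frac{3}{4} \approx -0.75$)
$I = - \frac{63}{4}$ ($I = - \frac{3}{4} - 15 = - \frac{63}{4} \approx -15.75$)
$I \left(-51\right) + 156 = \left(- \frac{63}{4}\right) \left(-51\right) + 156 = \frac{3213}{4} + 156 = \frac{3837}{4}$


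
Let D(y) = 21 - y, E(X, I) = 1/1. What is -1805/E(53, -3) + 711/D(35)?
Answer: -25981/14 ≈ -1855.8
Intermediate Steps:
E(X, I) = 1
-1805/E(53, -3) + 711/D(35) = -1805/1 + 711/(21 - 1*35) = -1805*1 + 711/(21 - 35) = -1805 + 711/(-14) = -1805 + 711*(-1/14) = -1805 - 711/14 = -25981/14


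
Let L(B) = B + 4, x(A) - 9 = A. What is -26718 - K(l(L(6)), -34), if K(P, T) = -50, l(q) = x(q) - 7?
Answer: -26668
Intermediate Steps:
x(A) = 9 + A
L(B) = 4 + B
l(q) = 2 + q (l(q) = (9 + q) - 7 = 2 + q)
-26718 - K(l(L(6)), -34) = -26718 - 1*(-50) = -26718 + 50 = -26668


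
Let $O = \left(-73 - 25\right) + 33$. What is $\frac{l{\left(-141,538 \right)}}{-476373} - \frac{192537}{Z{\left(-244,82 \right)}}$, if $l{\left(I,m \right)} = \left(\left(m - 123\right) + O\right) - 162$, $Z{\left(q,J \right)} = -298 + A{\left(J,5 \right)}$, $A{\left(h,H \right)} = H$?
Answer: $\frac{91719373217}{139577289} \approx 657.12$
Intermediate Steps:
$Z{\left(q,J \right)} = -293$ ($Z{\left(q,J \right)} = -298 + 5 = -293$)
$O = -65$ ($O = -98 + 33 = -65$)
$l{\left(I,m \right)} = -350 + m$ ($l{\left(I,m \right)} = \left(\left(m - 123\right) - 65\right) - 162 = \left(\left(-123 + m\right) - 65\right) - 162 = \left(-188 + m\right) - 162 = -350 + m$)
$\frac{l{\left(-141,538 \right)}}{-476373} - \frac{192537}{Z{\left(-244,82 \right)}} = \frac{-350 + 538}{-476373} - \frac{192537}{-293} = 188 \left(- \frac{1}{476373}\right) - - \frac{192537}{293} = - \frac{188}{476373} + \frac{192537}{293} = \frac{91719373217}{139577289}$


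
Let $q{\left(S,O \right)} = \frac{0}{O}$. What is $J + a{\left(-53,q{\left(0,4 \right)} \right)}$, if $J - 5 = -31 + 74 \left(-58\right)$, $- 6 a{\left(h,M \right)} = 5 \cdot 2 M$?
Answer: $-4318$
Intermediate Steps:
$q{\left(S,O \right)} = 0$
$a{\left(h,M \right)} = - \frac{5 M}{3}$ ($a{\left(h,M \right)} = - \frac{5 \cdot 2 M}{6} = - \frac{10 M}{6} = - \frac{5 M}{3}$)
$J = -4318$ ($J = 5 + \left(-31 + 74 \left(-58\right)\right) = 5 - 4323 = -4318$)
$J + a{\left(-53,q{\left(0,4 \right)} \right)} = -4318 - 0 = -4318 + 0 = -4318$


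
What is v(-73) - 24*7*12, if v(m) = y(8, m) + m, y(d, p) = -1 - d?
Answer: -2098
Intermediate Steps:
v(m) = -9 + m (v(m) = (-1 - 1*8) + m = (-1 - 8) + m = -9 + m)
v(-73) - 24*7*12 = (-9 - 73) - 24*7*12 = -82 - 168*12 = -82 - 2016 = -2098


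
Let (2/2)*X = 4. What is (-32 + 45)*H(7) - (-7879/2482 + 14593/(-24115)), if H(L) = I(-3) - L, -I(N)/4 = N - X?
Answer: 16566208301/59853430 ≈ 276.78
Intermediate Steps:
X = 4
I(N) = 16 - 4*N (I(N) = -4*(N - 1*4) = -4*(N - 4) = -4*(-4 + N) = 16 - 4*N)
H(L) = 28 - L (H(L) = (16 - 4*(-3)) - L = (16 + 12) - L = 28 - L)
(-32 + 45)*H(7) - (-7879/2482 + 14593/(-24115)) = (-32 + 45)*(28 - 1*7) - (-7879/2482 + 14593/(-24115)) = 13*(28 - 7) - (-7879*1/2482 + 14593*(-1/24115)) = 13*21 - (-7879/2482 - 14593/24115) = 273 - 1*(-226221911/59853430) = 273 + 226221911/59853430 = 16566208301/59853430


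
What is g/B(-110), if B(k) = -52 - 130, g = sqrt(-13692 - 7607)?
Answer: -19*I*sqrt(59)/182 ≈ -0.80188*I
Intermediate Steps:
g = 19*I*sqrt(59) (g = sqrt(-21299) = 19*I*sqrt(59) ≈ 145.94*I)
B(k) = -182
g/B(-110) = (19*I*sqrt(59))/(-182) = (19*I*sqrt(59))*(-1/182) = -19*I*sqrt(59)/182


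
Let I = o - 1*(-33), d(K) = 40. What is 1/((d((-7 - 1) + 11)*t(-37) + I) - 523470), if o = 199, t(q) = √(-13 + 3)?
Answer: -261619/136889010322 - 10*I*√10/68444505161 ≈ -1.9112e-6 - 4.6202e-10*I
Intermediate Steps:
t(q) = I*√10 (t(q) = √(-10) = I*√10)
I = 232 (I = 199 - 1*(-33) = 199 + 33 = 232)
1/((d((-7 - 1) + 11)*t(-37) + I) - 523470) = 1/((40*(I*√10) + 232) - 523470) = 1/((40*I*√10 + 232) - 523470) = 1/((232 + 40*I*√10) - 523470) = 1/(-523238 + 40*I*√10)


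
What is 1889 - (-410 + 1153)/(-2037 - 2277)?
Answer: 8149889/4314 ≈ 1889.2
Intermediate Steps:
1889 - (-410 + 1153)/(-2037 - 2277) = 1889 - 743/(-4314) = 1889 - 743*(-1)/4314 = 1889 - 1*(-743/4314) = 1889 + 743/4314 = 8149889/4314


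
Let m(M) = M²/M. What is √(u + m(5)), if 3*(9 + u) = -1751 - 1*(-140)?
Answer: I*√541 ≈ 23.259*I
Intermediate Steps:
m(M) = M
u = -546 (u = -9 + (-1751 - 1*(-140))/3 = -9 + (-1751 + 140)/3 = -9 + (⅓)*(-1611) = -9 - 537 = -546)
√(u + m(5)) = √(-546 + 5) = √(-541) = I*√541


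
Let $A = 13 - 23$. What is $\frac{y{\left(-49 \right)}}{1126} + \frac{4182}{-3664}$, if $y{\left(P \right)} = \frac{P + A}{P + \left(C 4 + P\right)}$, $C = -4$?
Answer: $- \frac{67075259}{58790712} \approx -1.1409$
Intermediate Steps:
$A = -10$
$y{\left(P \right)} = \frac{-10 + P}{-16 + 2 P}$ ($y{\left(P \right)} = \frac{P - 10}{P + \left(\left(-4\right) 4 + P\right)} = \frac{-10 + P}{P + \left(-16 + P\right)} = \frac{-10 + P}{-16 + 2 P}$)
$\frac{y{\left(-49 \right)}}{1126} + \frac{4182}{-3664} = \frac{\frac{1}{2} \frac{1}{-8 - 49} \left(-10 - 49\right)}{1126} + \frac{4182}{-3664} = \frac{1}{2} \frac{1}{-57} \left(-59\right) \frac{1}{1126} + 4182 \left(- \frac{1}{3664}\right) = \frac{1}{2} \left(- \frac{1}{57}\right) \left(-59\right) \frac{1}{1126} - \frac{2091}{1832} = \frac{59}{114} \cdot \frac{1}{1126} - \frac{2091}{1832} = \frac{59}{128364} - \frac{2091}{1832} = - \frac{67075259}{58790712}$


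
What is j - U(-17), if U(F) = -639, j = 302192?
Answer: 302831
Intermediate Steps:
j - U(-17) = 302192 - 1*(-639) = 302192 + 639 = 302831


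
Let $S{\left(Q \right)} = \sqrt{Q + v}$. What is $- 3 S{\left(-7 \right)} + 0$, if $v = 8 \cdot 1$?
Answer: $-3$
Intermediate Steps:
$v = 8$
$S{\left(Q \right)} = \sqrt{8 + Q}$ ($S{\left(Q \right)} = \sqrt{Q + 8} = \sqrt{8 + Q}$)
$- 3 S{\left(-7 \right)} + 0 = - 3 \sqrt{8 - 7} + 0 = - 3 \sqrt{1} + 0 = \left(-3\right) 1 + 0 = -3 + 0 = -3$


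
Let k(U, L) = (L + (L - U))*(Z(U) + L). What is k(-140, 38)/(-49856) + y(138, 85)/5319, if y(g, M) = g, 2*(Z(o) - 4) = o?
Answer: 406765/2762334 ≈ 0.14725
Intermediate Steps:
Z(o) = 4 + o/2
k(U, L) = (-U + 2*L)*(4 + L + U/2) (k(U, L) = (L + (L - U))*((4 + U/2) + L) = (-U + 2*L)*(4 + L + U/2))
k(-140, 38)/(-49856) + y(138, 85)/5319 = (-4*(-140) + 2*38² + 8*38 - ½*(-140)²)/(-49856) + 138/5319 = (560 + 2*1444 + 304 - ½*19600)*(-1/49856) + 138*(1/5319) = (560 + 2888 + 304 - 9800)*(-1/49856) + 46/1773 = -6048*(-1/49856) + 46/1773 = 189/1558 + 46/1773 = 406765/2762334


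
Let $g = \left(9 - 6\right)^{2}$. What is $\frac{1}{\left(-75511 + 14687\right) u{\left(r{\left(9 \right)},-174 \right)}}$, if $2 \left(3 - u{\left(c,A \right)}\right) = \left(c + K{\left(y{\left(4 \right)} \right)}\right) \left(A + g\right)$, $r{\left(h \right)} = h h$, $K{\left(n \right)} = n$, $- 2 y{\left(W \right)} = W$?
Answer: $- \frac{1}{396602892} \approx -2.5214 \cdot 10^{-9}$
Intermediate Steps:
$y{\left(W \right)} = - \frac{W}{2}$
$g = 9$ ($g = 3^{2} = 9$)
$r{\left(h \right)} = h^{2}$
$u{\left(c,A \right)} = 3 - \frac{\left(-2 + c\right) \left(9 + A\right)}{2}$ ($u{\left(c,A \right)} = 3 - \frac{\left(c - 2\right) \left(A + 9\right)}{2} = 3 - \frac{\left(c - 2\right) \left(9 + A\right)}{2} = 3 - \frac{\left(-2 + c\right) \left(9 + A\right)}{2}$)
$\frac{1}{\left(-75511 + 14687\right) u{\left(r{\left(9 \right)},-174 \right)}} = \frac{1}{\left(-75511 + 14687\right) \left(12 - 174 - \frac{9 \cdot 9^{2}}{2} - - 87 \cdot 9^{2}\right)} = \frac{1}{\left(-60824\right) \left(12 - 174 - \frac{729}{2} - \left(-87\right) 81\right)} = - \frac{1}{60824 \left(12 - 174 - \frac{729}{2} + 7047\right)} = - \frac{1}{60824 \cdot \frac{13041}{2}} = \left(- \frac{1}{60824}\right) \frac{2}{13041} = - \frac{1}{396602892}$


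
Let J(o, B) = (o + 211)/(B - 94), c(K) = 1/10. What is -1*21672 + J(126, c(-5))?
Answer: -20353378/939 ≈ -21676.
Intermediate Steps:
c(K) = 1/10
J(o, B) = (211 + o)/(-94 + B)
-1*21672 + J(126, c(-5)) = -1*21672 + (211 + 126)/(-94 + 1/10) = -21672 + 337/(-939/10) = -21672 - 10/939*337 = -21672 - 3370/939 = -20353378/939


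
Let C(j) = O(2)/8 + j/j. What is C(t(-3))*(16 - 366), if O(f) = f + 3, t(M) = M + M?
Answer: -2275/4 ≈ -568.75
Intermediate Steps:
t(M) = 2*M
O(f) = 3 + f
C(j) = 13/8 (C(j) = (3 + 2)/8 + j/j = 5*(1/8) + 1 = 5/8 + 1 = 13/8)
C(t(-3))*(16 - 366) = 13*(16 - 366)/8 = (13/8)*(-350) = -2275/4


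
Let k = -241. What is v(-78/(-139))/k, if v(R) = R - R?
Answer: 0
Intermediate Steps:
v(R) = 0
v(-78/(-139))/k = 0/(-241) = 0*(-1/241) = 0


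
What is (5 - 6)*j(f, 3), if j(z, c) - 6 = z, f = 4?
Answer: -10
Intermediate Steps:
j(z, c) = 6 + z
(5 - 6)*j(f, 3) = (5 - 6)*(6 + 4) = -1*10 = -10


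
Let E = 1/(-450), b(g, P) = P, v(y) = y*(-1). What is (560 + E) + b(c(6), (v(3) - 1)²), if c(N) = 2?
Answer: 259199/450 ≈ 576.00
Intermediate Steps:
v(y) = -y
E = -1/450 ≈ -0.0022222
(560 + E) + b(c(6), (v(3) - 1)²) = (560 - 1/450) + (-1*3 - 1)² = 251999/450 + (-3 - 1)² = 251999/450 + (-4)² = 251999/450 + 16 = 259199/450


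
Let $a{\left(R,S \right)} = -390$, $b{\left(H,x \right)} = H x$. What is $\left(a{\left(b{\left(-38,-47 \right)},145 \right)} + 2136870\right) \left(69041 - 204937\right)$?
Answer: $-290339086080$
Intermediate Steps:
$\left(a{\left(b{\left(-38,-47 \right)},145 \right)} + 2136870\right) \left(69041 - 204937\right) = \left(-390 + 2136870\right) \left(69041 - 204937\right) = 2136480 \left(-135896\right) = -290339086080$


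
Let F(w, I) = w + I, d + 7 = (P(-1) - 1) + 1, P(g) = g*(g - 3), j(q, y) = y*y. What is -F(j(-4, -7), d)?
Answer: -46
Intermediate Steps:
j(q, y) = y²
P(g) = g*(-3 + g)
d = -3 (d = -7 + ((-(-3 - 1) - 1) + 1) = -7 + ((-1*(-4) - 1) + 1) = -7 + ((4 - 1) + 1) = -7 + (3 + 1) = -7 + 4 = -3)
F(w, I) = I + w
-F(j(-4, -7), d) = -(-3 + (-7)²) = -(-3 + 49) = -1*46 = -46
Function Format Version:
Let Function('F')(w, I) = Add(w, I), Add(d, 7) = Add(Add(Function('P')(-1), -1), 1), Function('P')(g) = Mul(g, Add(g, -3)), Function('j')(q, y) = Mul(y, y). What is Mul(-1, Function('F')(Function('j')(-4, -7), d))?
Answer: -46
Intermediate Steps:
Function('j')(q, y) = Pow(y, 2)
Function('P')(g) = Mul(g, Add(-3, g))
d = -3 (d = Add(-7, Add(Add(Mul(-1, Add(-3, -1)), -1), 1)) = Add(-7, Add(Add(Mul(-1, -4), -1), 1)) = Add(-7, Add(Add(4, -1), 1)) = Add(-7, Add(3, 1)) = Add(-7, 4) = -3)
Function('F')(w, I) = Add(I, w)
Mul(-1, Function('F')(Function('j')(-4, -7), d)) = Mul(-1, Add(-3, Pow(-7, 2))) = Mul(-1, Add(-3, 49)) = Mul(-1, 46) = -46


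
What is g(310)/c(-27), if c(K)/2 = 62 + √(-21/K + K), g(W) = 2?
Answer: 279/17416 - 3*I*√59/17416 ≈ 0.01602 - 0.0013231*I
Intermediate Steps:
c(K) = 124 + 2*√(K - 21/K) (c(K) = 2*(62 + √(-21/K + K)) = 2*(62 + √(K - 21/K)) = 124 + 2*√(K - 21/K))
g(310)/c(-27) = 2/(124 + 2*√(-27 - 21/(-27))) = 2/(124 + 2*√(-27 - 21*(-1/27))) = 2/(124 + 2*√(-27 + 7/9)) = 2/(124 + 2*√(-236/9)) = 2/(124 + 2*(2*I*√59/3)) = 2/(124 + 4*I*√59/3)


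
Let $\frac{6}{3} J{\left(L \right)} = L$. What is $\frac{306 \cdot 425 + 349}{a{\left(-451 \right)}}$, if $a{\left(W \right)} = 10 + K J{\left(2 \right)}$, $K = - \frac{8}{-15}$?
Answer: $\frac{1955985}{158} \approx 12380.0$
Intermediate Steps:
$J{\left(L \right)} = \frac{L}{2}$
$K = \frac{8}{15}$ ($K = \left(-8\right) \left(- \frac{1}{15}\right) = \frac{8}{15} \approx 0.53333$)
$a{\left(W \right)} = \frac{158}{15}$ ($a{\left(W \right)} = 10 + \frac{8 \cdot \frac{1}{2} \cdot 2}{15} = 10 + \frac{8}{15} \cdot 1 = 10 + \frac{8}{15} = \frac{158}{15}$)
$\frac{306 \cdot 425 + 349}{a{\left(-451 \right)}} = \frac{306 \cdot 425 + 349}{\frac{158}{15}} = \left(130050 + 349\right) \frac{15}{158} = 130399 \cdot \frac{15}{158} = \frac{1955985}{158}$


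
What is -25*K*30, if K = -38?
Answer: 28500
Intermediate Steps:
-25*K*30 = -25*(-38)*30 = 950*30 = 28500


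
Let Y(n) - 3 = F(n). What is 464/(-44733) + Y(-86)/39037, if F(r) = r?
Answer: -21826007/1746242121 ≈ -0.012499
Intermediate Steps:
Y(n) = 3 + n
464/(-44733) + Y(-86)/39037 = 464/(-44733) + (3 - 86)/39037 = 464*(-1/44733) - 83*1/39037 = -464/44733 - 83/39037 = -21826007/1746242121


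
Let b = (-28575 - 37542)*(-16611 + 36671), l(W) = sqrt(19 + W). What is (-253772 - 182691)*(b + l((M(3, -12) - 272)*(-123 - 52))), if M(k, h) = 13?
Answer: 578883940870260 - 1745852*sqrt(2834) ≈ 5.7888e+14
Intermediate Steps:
b = -1326307020 (b = -66117*20060 = -1326307020)
(-253772 - 182691)*(b + l((M(3, -12) - 272)*(-123 - 52))) = (-253772 - 182691)*(-1326307020 + sqrt(19 + (13 - 272)*(-123 - 52))) = -436463*(-1326307020 + sqrt(19 - 259*(-175))) = -436463*(-1326307020 + sqrt(19 + 45325)) = -436463*(-1326307020 + sqrt(45344)) = -436463*(-1326307020 + 4*sqrt(2834)) = 578883940870260 - 1745852*sqrt(2834)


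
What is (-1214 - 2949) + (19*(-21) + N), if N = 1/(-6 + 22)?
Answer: -72991/16 ≈ -4561.9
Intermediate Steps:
N = 1/16 ≈ 0.062500
(-1214 - 2949) + (19*(-21) + N) = (-1214 - 2949) + (19*(-21) + 1/16) = -4163 + (-399 + 1/16) = -4163 - 6383/16 = -72991/16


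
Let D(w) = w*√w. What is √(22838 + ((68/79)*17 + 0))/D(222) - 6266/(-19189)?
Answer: 6266/19189 + √879510239/648906 ≈ 0.37224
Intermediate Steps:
D(w) = w^(3/2)
√(22838 + ((68/79)*17 + 0))/D(222) - 6266/(-19189) = √(22838 + ((68/79)*17 + 0))/(222^(3/2)) - 6266/(-19189) = √(22838 + ((68*(1/79))*17 + 0))/((222*√222)) - 6266*(-1/19189) = √(22838 + ((68/79)*17 + 0))*(√222/49284) + 6266/19189 = √(22838 + (1156/79 + 0))*(√222/49284) + 6266/19189 = √(22838 + 1156/79)*(√222/49284) + 6266/19189 = √(1805358/79)*(√222/49284) + 6266/19189 = (√142623282/79)*(√222/49284) + 6266/19189 = √879510239/648906 + 6266/19189 = 6266/19189 + √879510239/648906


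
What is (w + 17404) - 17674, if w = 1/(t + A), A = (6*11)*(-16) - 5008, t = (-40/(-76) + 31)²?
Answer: -494182171/1830303 ≈ -270.00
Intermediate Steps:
t = 358801/361 (t = (-40*(-1/76) + 31)² = (10/19 + 31)² = (599/19)² = 358801/361 ≈ 993.91)
A = -6064 (A = 66*(-16) - 5008 = -1056 - 5008 = -6064)
w = -361/1830303 (w = 1/(358801/361 - 6064) = 1/(-1830303/361) = -361/1830303 ≈ -0.00019724)
(w + 17404) - 17674 = (-361/1830303 + 17404) - 17674 = 31854593051/1830303 - 17674 = -494182171/1830303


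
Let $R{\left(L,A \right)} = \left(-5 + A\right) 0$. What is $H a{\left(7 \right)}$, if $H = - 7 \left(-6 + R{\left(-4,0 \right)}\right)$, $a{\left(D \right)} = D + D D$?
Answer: $2352$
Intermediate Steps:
$a{\left(D \right)} = D + D^{2}$
$R{\left(L,A \right)} = 0$
$H = 42$ ($H = - 7 \left(-6 + 0\right) = \left(-7\right) \left(-6\right) = 42$)
$H a{\left(7 \right)} = 42 \cdot 7 \left(1 + 7\right) = 42 \cdot 7 \cdot 8 = 42 \cdot 56 = 2352$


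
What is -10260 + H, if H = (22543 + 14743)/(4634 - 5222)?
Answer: -3035083/294 ≈ -10323.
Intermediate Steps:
H = -18643/294 (H = 37286/(-588) = 37286*(-1/588) = -18643/294 ≈ -63.412)
-10260 + H = -10260 - 18643/294 = -3035083/294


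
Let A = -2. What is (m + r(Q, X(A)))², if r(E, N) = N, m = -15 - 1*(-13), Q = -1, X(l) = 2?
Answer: 0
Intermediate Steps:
m = -2 (m = -15 + 13 = -2)
(m + r(Q, X(A)))² = (-2 + 2)² = 0² = 0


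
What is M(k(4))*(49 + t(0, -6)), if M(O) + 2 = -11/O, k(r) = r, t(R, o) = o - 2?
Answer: -779/4 ≈ -194.75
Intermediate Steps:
t(R, o) = -2 + o
M(O) = -2 - 11/O
M(k(4))*(49 + t(0, -6)) = (-2 - 11/4)*(49 + (-2 - 6)) = (-2 - 11*1/4)*(49 - 8) = (-2 - 11/4)*41 = -19/4*41 = -779/4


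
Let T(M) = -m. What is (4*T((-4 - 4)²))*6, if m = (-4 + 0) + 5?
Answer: -24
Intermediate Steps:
m = 1 (m = -4 + 5 = 1)
T(M) = -1 (T(M) = -1*1 = -1)
(4*T((-4 - 4)²))*6 = (4*(-1))*6 = -4*6 = -24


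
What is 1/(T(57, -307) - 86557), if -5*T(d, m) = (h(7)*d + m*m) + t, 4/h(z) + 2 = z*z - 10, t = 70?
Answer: -185/19503076 ≈ -9.4857e-6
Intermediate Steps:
h(z) = 4/(-12 + z²) (h(z) = 4/(-2 + (z*z - 10)) = 4/(-2 + (z² - 10)) = 4/(-2 + (-10 + z²)) = 4/(-12 + z²))
T(d, m) = -14 - 4*d/185 - m²/5 (T(d, m) = -(((4/(-12 + 7²))*d + m*m) + 70)/5 = -(((4/(-12 + 49))*d + m²) + 70)/5 = -(((4/37)*d + m²) + 70)/5 = -(((4*(1/37))*d + m²) + 70)/5 = -((4*d/37 + m²) + 70)/5 = -((m² + 4*d/37) + 70)/5 = -(70 + m² + 4*d/37)/5 = -14 - 4*d/185 - m²/5)
1/(T(57, -307) - 86557) = 1/((-14 - 4/185*57 - ⅕*(-307)²) - 86557) = 1/((-14 - 228/185 - ⅕*94249) - 86557) = 1/((-14 - 228/185 - 94249/5) - 86557) = 1/(-3490031/185 - 86557) = 1/(-19503076/185) = -185/19503076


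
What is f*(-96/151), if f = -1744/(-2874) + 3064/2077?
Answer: -198851584/150227333 ≈ -1.3237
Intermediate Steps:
f = 6214112/2984649 (f = -1744*(-1/2874) + 3064*(1/2077) = 872/1437 + 3064/2077 = 6214112/2984649 ≈ 2.0820)
f*(-96/151) = 6214112*(-96/151)/2984649 = 6214112*(-96*1/151)/2984649 = (6214112/2984649)*(-96/151) = -198851584/150227333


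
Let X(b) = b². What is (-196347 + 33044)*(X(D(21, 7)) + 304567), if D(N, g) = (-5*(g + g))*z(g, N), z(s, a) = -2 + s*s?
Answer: -1817344707101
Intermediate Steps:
z(s, a) = -2 + s²
D(N, g) = -10*g*(-2 + g²) (D(N, g) = (-5*(g + g))*(-2 + g²) = (-10*g)*(-2 + g²) = -10*g*(-2 + g²))
(-196347 + 33044)*(X(D(21, 7)) + 304567) = (-196347 + 33044)*((10*7*(2 - 1*7²))² + 304567) = -163303*((10*7*(2 - 1*49))² + 304567) = -163303*((10*7*(2 - 49))² + 304567) = -163303*((10*7*(-47))² + 304567) = -163303*((-3290)² + 304567) = -163303*(10824100 + 304567) = -163303*11128667 = -1817344707101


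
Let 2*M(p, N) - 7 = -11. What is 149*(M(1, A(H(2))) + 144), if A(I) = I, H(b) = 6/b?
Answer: 21158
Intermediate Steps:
M(p, N) = -2 (M(p, N) = 7/2 + (½)*(-11) = 7/2 - 11/2 = -2)
149*(M(1, A(H(2))) + 144) = 149*(-2 + 144) = 149*142 = 21158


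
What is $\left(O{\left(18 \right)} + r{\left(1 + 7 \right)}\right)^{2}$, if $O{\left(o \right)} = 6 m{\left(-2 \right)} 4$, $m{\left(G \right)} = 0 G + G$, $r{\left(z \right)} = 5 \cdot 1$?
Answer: $1849$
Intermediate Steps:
$r{\left(z \right)} = 5$
$m{\left(G \right)} = G$ ($m{\left(G \right)} = 0 + G = G$)
$O{\left(o \right)} = -48$ ($O{\left(o \right)} = 6 \left(-2\right) 4 = \left(-12\right) 4 = -48$)
$\left(O{\left(18 \right)} + r{\left(1 + 7 \right)}\right)^{2} = \left(-48 + 5\right)^{2} = \left(-43\right)^{2} = 1849$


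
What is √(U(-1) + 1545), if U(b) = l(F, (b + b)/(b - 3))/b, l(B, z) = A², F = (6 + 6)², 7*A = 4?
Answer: √75689/7 ≈ 39.302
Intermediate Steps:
A = 4/7 (A = (⅐)*4 = 4/7 ≈ 0.57143)
F = 144 (F = 12² = 144)
l(B, z) = 16/49 (l(B, z) = (4/7)² = 16/49)
U(b) = 16/(49*b)
√(U(-1) + 1545) = √((16/49)/(-1) + 1545) = √((16/49)*(-1) + 1545) = √(-16/49 + 1545) = √(75689/49) = √75689/7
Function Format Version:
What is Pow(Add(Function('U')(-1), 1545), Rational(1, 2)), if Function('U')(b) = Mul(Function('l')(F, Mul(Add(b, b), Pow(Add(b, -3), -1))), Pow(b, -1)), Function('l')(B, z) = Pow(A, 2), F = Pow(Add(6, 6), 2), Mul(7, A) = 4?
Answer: Mul(Rational(1, 7), Pow(75689, Rational(1, 2))) ≈ 39.302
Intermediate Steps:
A = Rational(4, 7) (A = Mul(Rational(1, 7), 4) = Rational(4, 7) ≈ 0.57143)
F = 144 (F = Pow(12, 2) = 144)
Function('l')(B, z) = Rational(16, 49) (Function('l')(B, z) = Pow(Rational(4, 7), 2) = Rational(16, 49))
Function('U')(b) = Mul(Rational(16, 49), Pow(b, -1))
Pow(Add(Function('U')(-1), 1545), Rational(1, 2)) = Pow(Add(Mul(Rational(16, 49), Pow(-1, -1)), 1545), Rational(1, 2)) = Pow(Add(Mul(Rational(16, 49), -1), 1545), Rational(1, 2)) = Pow(Add(Rational(-16, 49), 1545), Rational(1, 2)) = Pow(Rational(75689, 49), Rational(1, 2)) = Mul(Rational(1, 7), Pow(75689, Rational(1, 2)))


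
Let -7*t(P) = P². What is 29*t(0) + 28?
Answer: 28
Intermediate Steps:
t(P) = -P²/7
29*t(0) + 28 = 29*(-⅐*0²) + 28 = 29*(-⅐*0) + 28 = 29*0 + 28 = 0 + 28 = 28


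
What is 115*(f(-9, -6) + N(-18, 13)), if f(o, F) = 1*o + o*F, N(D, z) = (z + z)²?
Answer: 82915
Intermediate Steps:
N(D, z) = 4*z² (N(D, z) = (2*z)² = 4*z²)
f(o, F) = o + F*o
115*(f(-9, -6) + N(-18, 13)) = 115*(-9*(1 - 6) + 4*13²) = 115*(-9*(-5) + 4*169) = 115*(45 + 676) = 115*721 = 82915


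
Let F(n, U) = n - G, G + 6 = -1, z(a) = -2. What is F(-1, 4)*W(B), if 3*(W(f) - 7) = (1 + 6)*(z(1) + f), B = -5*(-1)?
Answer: 84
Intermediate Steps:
B = 5
G = -7 (G = -6 - 1 = -7)
W(f) = 7/3 + 7*f/3 (W(f) = 7 + ((1 + 6)*(-2 + f))/3 = 7 + (7*(-2 + f))/3 = 7 + (-14 + 7*f)/3 = 7 + (-14/3 + 7*f/3) = 7/3 + 7*f/3)
F(n, U) = 7 + n (F(n, U) = n - 1*(-7) = n + 7 = 7 + n)
F(-1, 4)*W(B) = (7 - 1)*(7/3 + (7/3)*5) = 6*(7/3 + 35/3) = 6*14 = 84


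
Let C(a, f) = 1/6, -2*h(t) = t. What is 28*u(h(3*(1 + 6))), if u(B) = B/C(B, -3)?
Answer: -1764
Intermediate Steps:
h(t) = -t/2
C(a, f) = 1/6
u(B) = 6*B (u(B) = B/(1/6) = B*6 = 6*B)
28*u(h(3*(1 + 6))) = 28*(6*(-3*(1 + 6)/2)) = 28*(6*(-3*7/2)) = 28*(6*(-1/2*21)) = 28*(6*(-21/2)) = 28*(-63) = -1764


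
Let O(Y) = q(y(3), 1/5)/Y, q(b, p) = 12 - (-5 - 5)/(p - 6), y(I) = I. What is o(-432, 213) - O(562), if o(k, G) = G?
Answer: 1735588/8149 ≈ 212.98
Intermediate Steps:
q(b, p) = 12 + 10/(-6 + p) (q(b, p) = 12 - (-10)/(-6 + p) = 12 + 10/(-6 + p))
O(Y) = 298/(29*Y) (O(Y) = (2*(-31 + 6/5)/(-6 + 1/5))/Y = (2*(-31 + 6*(⅕))/(-6 + ⅕))/Y = (2*(-31 + 6/5)/(-29/5))/Y = (2*(-5/29)*(-149/5))/Y = 298/(29*Y))
o(-432, 213) - O(562) = 213 - 298/(29*562) = 213 - 1*149/8149 = 213 - 149/8149 = 1735588/8149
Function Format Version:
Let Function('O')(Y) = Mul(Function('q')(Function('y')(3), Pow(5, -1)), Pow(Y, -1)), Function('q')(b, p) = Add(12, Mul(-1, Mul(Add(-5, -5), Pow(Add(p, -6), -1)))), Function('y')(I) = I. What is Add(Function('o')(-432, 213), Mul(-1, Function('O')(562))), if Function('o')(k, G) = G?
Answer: Rational(1735588, 8149) ≈ 212.98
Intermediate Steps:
Function('q')(b, p) = Add(12, Mul(10, Pow(Add(-6, p), -1))) (Function('q')(b, p) = Add(12, Mul(-1, Mul(-10, Pow(Add(-6, p), -1)))) = Add(12, Mul(10, Pow(Add(-6, p), -1))))
Function('O')(Y) = Mul(Rational(298, 29), Pow(Y, -1)) (Function('O')(Y) = Mul(Mul(2, Pow(Add(-6, Pow(5, -1)), -1), Add(-31, Mul(6, Pow(5, -1)))), Pow(Y, -1)) = Mul(Mul(2, Pow(Add(-6, Rational(1, 5)), -1), Add(-31, Mul(6, Rational(1, 5)))), Pow(Y, -1)) = Mul(Mul(2, Pow(Rational(-29, 5), -1), Add(-31, Rational(6, 5))), Pow(Y, -1)) = Mul(Mul(2, Rational(-5, 29), Rational(-149, 5)), Pow(Y, -1)) = Mul(Rational(298, 29), Pow(Y, -1)))
Add(Function('o')(-432, 213), Mul(-1, Function('O')(562))) = Add(213, Mul(-1, Mul(Rational(298, 29), Pow(562, -1)))) = Add(213, Mul(-1, Mul(Rational(298, 29), Rational(1, 562)))) = Add(213, Mul(-1, Rational(149, 8149))) = Add(213, Rational(-149, 8149)) = Rational(1735588, 8149)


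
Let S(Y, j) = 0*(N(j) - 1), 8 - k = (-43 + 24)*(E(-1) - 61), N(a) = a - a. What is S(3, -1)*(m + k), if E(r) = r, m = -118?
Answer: 0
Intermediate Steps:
N(a) = 0
k = -1170 (k = 8 - (-43 + 24)*(-1 - 61) = 8 - (-19)*(-62) = 8 - 1*1178 = 8 - 1178 = -1170)
S(Y, j) = 0 (S(Y, j) = 0*(0 - 1) = 0*(-1) = 0)
S(3, -1)*(m + k) = 0*(-118 - 1170) = 0*(-1288) = 0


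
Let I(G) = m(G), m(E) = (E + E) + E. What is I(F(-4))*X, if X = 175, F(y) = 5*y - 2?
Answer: -11550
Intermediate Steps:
m(E) = 3*E (m(E) = 2*E + E = 3*E)
F(y) = -2 + 5*y
I(G) = 3*G
I(F(-4))*X = (3*(-2 + 5*(-4)))*175 = (3*(-2 - 20))*175 = (3*(-22))*175 = -66*175 = -11550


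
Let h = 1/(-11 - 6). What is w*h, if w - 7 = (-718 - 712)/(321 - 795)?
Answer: -2374/4029 ≈ -0.58923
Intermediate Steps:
h = -1/17 (h = 1/(-17) = -1/17 ≈ -0.058824)
w = 2374/237 (w = 7 + (-718 - 712)/(321 - 795) = 7 - 1430/(-474) = 7 - 1430*(-1/474) = 7 + 715/237 = 2374/237 ≈ 10.017)
w*h = (2374/237)*(-1/17) = -2374/4029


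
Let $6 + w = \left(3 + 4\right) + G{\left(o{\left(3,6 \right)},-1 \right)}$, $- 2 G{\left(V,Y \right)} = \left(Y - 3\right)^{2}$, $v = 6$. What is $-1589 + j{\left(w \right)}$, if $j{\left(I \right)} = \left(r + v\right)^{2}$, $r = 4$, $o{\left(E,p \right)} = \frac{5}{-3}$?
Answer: $-1489$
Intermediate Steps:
$o{\left(E,p \right)} = - \frac{5}{3}$ ($o{\left(E,p \right)} = 5 \left(- \frac{1}{3}\right) = - \frac{5}{3}$)
$G{\left(V,Y \right)} = - \frac{\left(-3 + Y\right)^{2}}{2}$ ($G{\left(V,Y \right)} = - \frac{\left(Y - 3\right)^{2}}{2} = - \frac{\left(-3 + Y\right)^{2}}{2}$)
$w = -7$ ($w = -6 + \left(\left(3 + 4\right) - \frac{\left(-3 - 1\right)^{2}}{2}\right) = -6 + \left(7 - \frac{\left(-4\right)^{2}}{2}\right) = -6 + \left(7 - 8\right) = -6 - 1 = -7$)
$j{\left(I \right)} = 100$ ($j{\left(I \right)} = \left(4 + 6\right)^{2} = 10^{2} = 100$)
$-1589 + j{\left(w \right)} = -1589 + 100 = -1489$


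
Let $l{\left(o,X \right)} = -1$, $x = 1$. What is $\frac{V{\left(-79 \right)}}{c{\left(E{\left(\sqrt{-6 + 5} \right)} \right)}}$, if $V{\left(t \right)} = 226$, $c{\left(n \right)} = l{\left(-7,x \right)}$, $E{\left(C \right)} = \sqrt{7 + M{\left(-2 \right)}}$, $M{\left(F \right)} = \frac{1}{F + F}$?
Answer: $-226$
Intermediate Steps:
$M{\left(F \right)} = \frac{1}{2 F}$
$E{\left(C \right)} = \frac{3 \sqrt{3}}{2}$ ($E{\left(C \right)} = \sqrt{7 + \frac{1}{2 \left(-2\right)}} = \sqrt{7 + \frac{1}{2} \left(- \frac{1}{2}\right)} = \sqrt{7 - \frac{1}{4}} = \sqrt{\frac{27}{4}} = \frac{3 \sqrt{3}}{2}$)
$c{\left(n \right)} = -1$
$\frac{V{\left(-79 \right)}}{c{\left(E{\left(\sqrt{-6 + 5} \right)} \right)}} = \frac{226}{-1} = 226 \left(-1\right) = -226$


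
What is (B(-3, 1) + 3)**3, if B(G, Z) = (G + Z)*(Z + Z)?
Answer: -1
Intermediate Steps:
B(G, Z) = 2*Z*(G + Z) (B(G, Z) = (G + Z)*(2*Z) = 2*Z*(G + Z))
(B(-3, 1) + 3)**3 = (2*1*(-3 + 1) + 3)**3 = (2*1*(-2) + 3)**3 = (-4 + 3)**3 = (-1)**3 = -1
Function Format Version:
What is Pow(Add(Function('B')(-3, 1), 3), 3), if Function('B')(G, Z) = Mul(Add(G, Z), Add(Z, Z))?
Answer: -1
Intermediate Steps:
Function('B')(G, Z) = Mul(2, Z, Add(G, Z)) (Function('B')(G, Z) = Mul(Add(G, Z), Mul(2, Z)) = Mul(2, Z, Add(G, Z)))
Pow(Add(Function('B')(-3, 1), 3), 3) = Pow(Add(Mul(2, 1, Add(-3, 1)), 3), 3) = Pow(Add(Mul(2, 1, -2), 3), 3) = Pow(Add(-4, 3), 3) = Pow(-1, 3) = -1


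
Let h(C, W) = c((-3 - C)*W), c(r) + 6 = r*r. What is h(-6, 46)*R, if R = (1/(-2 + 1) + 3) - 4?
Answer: -38076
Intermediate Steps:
c(r) = -6 + r² (c(r) = -6 + r*r = -6 + r²)
h(C, W) = -6 + W²*(-3 - C)² (h(C, W) = -6 + ((-3 - C)*W)² = -6 + (W*(-3 - C))² = -6 + W²*(-3 - C)²)
R = -2 (R = (1/(-1) + 3) - 4 = (-1 + 3) - 4 = 2 - 4 = -2)
h(-6, 46)*R = (-6 + 46²*(3 - 6)²)*(-2) = (-6 + 2116*(-3)²)*(-2) = (-6 + 2116*9)*(-2) = (-6 + 19044)*(-2) = 19038*(-2) = -38076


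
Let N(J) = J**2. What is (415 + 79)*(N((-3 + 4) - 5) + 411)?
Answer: 210938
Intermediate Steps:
(415 + 79)*(N((-3 + 4) - 5) + 411) = (415 + 79)*(((-3 + 4) - 5)**2 + 411) = 494*((1 - 5)**2 + 411) = 494*((-4)**2 + 411) = 494*(16 + 411) = 494*427 = 210938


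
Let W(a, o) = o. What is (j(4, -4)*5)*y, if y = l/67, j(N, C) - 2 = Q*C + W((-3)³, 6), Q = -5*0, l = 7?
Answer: 280/67 ≈ 4.1791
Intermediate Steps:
Q = 0
j(N, C) = 8 (j(N, C) = 2 + (0*C + 6) = 2 + (0 + 6) = 2 + 6 = 8)
y = 7/67 ≈ 0.10448
(j(4, -4)*5)*y = (8*5)*(7/67) = 40*(7/67) = 280/67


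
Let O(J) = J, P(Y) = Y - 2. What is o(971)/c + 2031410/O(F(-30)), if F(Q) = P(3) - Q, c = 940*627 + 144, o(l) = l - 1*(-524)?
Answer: 92120384245/1405788 ≈ 65529.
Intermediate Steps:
P(Y) = -2 + Y
o(l) = 524 + l (o(l) = l + 524 = 524 + l)
c = 589524 (c = 589380 + 144 = 589524)
F(Q) = 1 - Q (F(Q) = (-2 + 3) - Q = 1 - Q)
o(971)/c + 2031410/O(F(-30)) = (524 + 971)/589524 + 2031410/(1 - 1*(-30)) = 1495*(1/589524) + 2031410/(1 + 30) = 115/45348 + 2031410/31 = 92120384245/1405788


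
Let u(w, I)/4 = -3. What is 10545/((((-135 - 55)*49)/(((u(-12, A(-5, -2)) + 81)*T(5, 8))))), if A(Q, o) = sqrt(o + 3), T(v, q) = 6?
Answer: -22977/49 ≈ -468.92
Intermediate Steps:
A(Q, o) = sqrt(3 + o)
u(w, I) = -12 (u(w, I) = 4*(-3) = -12)
10545/((((-135 - 55)*49)/(((u(-12, A(-5, -2)) + 81)*T(5, 8))))) = 10545/((((-135 - 55)*49)/(((-12 + 81)*6)))) = 10545/(((-190*49)/((69*6)))) = 10545/((-9310/414)) = 10545/((-9310*1/414)) = 10545/(-4655/207) = 10545*(-207/4655) = -22977/49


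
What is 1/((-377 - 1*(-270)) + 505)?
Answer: 1/398 ≈ 0.0025126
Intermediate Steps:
1/((-377 - 1*(-270)) + 505) = 1/((-377 + 270) + 505) = 1/(-107 + 505) = 1/398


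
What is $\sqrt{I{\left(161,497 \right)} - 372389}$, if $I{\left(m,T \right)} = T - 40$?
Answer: $2 i \sqrt{92983} \approx 609.86 i$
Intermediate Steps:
$I{\left(m,T \right)} = -40 + T$
$\sqrt{I{\left(161,497 \right)} - 372389} = \sqrt{\left(-40 + 497\right) - 372389} = \sqrt{457 - 372389} = \sqrt{-371932} = 2 i \sqrt{92983}$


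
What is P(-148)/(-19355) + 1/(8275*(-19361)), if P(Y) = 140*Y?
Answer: 94845666247/88597388075 ≈ 1.0705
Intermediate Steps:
P(-148)/(-19355) + 1/(8275*(-19361)) = (140*(-148))/(-19355) + 1/(8275*(-19361)) = -20720*(-1/19355) + (1/8275)*(-1/19361) = 592/553 - 1/160212275 = 94845666247/88597388075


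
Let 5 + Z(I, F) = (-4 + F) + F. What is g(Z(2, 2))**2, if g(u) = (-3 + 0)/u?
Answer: 9/25 ≈ 0.36000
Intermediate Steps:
Z(I, F) = -9 + 2*F (Z(I, F) = -5 + ((-4 + F) + F) = -5 + (-4 + 2*F) = -9 + 2*F)
g(u) = -3/u
g(Z(2, 2))**2 = (-3/(-9 + 2*2))**2 = (-3/(-9 + 4))**2 = (-3/(-5))**2 = (-3*(-1/5))**2 = (3/5)**2 = 9/25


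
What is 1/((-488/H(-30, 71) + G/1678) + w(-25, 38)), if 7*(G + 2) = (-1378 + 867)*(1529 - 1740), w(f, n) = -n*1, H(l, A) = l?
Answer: -25170/316013 ≈ -0.079649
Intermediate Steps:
w(f, n) = -n
G = 15401 (G = -2 + ((-1378 + 867)*(1529 - 1740))/7 = -2 + (-511*(-211))/7 = -2 + (⅐)*107821 = -2 + 15403 = 15401)
1/((-488/H(-30, 71) + G/1678) + w(-25, 38)) = 1/((-488/(-30) + 15401/1678) - 1*38) = 1/((-488*(-1/30) + 15401*(1/1678)) - 38) = 1/((244/15 + 15401/1678) - 38) = 1/(640447/25170 - 38) = 1/(-316013/25170) = -25170/316013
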